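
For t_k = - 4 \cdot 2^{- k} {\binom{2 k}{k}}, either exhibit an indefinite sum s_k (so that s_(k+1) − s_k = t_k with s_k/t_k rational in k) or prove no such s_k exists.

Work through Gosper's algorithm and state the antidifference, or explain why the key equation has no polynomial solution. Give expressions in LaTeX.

none (Gosper's algorithm certifies no s_k)

The ratio is (2*k + 1)/(k + 1).
Take A(k)=2*k + 1, B(k)=k + 1, C(k)=1.
Set up (2*k + 1)·f(k+1) − (k)·f(k) − (1) = 0.
deg f ≤ -1 (via 1,1,0).
Bound -1 < 0, so the key equation has no polynomial solution.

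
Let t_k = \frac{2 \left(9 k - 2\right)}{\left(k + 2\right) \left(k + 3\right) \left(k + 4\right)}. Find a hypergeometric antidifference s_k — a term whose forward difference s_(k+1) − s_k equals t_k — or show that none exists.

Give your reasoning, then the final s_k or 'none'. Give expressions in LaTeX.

s_k = \frac{2 k \left(4 k - 7\right)}{3 \left(k + 2\right) \left(k + 3\right)}

Ratio r(k) = (k + 2)*(9*k + 7)/((k + 5)*(9*k - 2)).
A = k + 2, B = k + 5, C = k - 2/9.
f must satisfy (k + 2)·f(k+1) − (k + 4)·f(k) = k - 2/9.
deg f ≤ 2 (via 1,1,1).
A polynomial solution: f(k) = k*(4*k - 7)/27.
Then R = B(k−1)f/C = k*(k + 4)*(4*k - 7)/(3*(9*k - 2)), so s_k = R(k)·t_k = 2*k*(4*k - 7)/(3*(k + 2)*(k + 3)).
s_(k+1) − s_k = 2*(9*k - 2)/(k**3 + 9*k**2 + 26*k + 24) = t_k.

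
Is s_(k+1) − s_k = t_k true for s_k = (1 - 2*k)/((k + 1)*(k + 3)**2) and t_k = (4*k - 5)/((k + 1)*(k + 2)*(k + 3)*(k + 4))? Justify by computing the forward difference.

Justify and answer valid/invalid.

s_(k+1) = (-2*k - 1)/((k + 2)*(k + 4)**2)
s_(k+1) − s_k = (4*k**3 + 17*k**2 - k - 41)/(k**6 + 17*k**5 + 117*k**4 + 415*k**3 + 794*k**2 + 768*k + 288)
(s_(k+1) − s_k) − t_k = (-6*k**2 - 14*k + 19)/(k**6 + 17*k**5 + 117*k**4 + 415*k**3 + 794*k**2 + 768*k + 288)

Invalid: residual (-6*k**2 - 14*k + 19)/(k**6 + 17*k**5 + 117*k**4 + 415*k**3 + 794*k**2 + 768*k + 288) ≠ 0.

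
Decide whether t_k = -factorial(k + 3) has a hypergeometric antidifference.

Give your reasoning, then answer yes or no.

Step 1: r(k) = k + 4.
Take A(k)=k + 4, B(k)=1, C(k)=1.
Key eq: (k + 4)·f(k+1) = (1)·f(k) + (1).
deg f ≤ -1 (via 1,0,0).
Negative degree bound (-1): no f exists, t_k not Gosper-summable.

No; the degree bound rules out any f.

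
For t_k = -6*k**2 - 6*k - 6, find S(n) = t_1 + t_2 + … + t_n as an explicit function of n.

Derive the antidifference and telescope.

r(k) = (k + (k + 1)**2 + 2)/(k**2 + k + 1) after simplifying.
Factor: A=1; B=1; C=k**2 + k + 1.
f must satisfy (1)·f(k+1) − (1)·f(k) = k**2 + k + 1.
Bound: deg f ≤ 3.
Coefficient equations give f(k) = k*(k**2 + 2)/3.
So s_k = (B(k−1)f/C)·t_k = (k*(k**2 + 2)/(3*(k**2 + k + 1)))·t_k = 2*k*(-k**2 - 2).
Δs = -6*k**2 - 6*k - 6, as required.
Σ_(k=1)^n t_k = s_(n+1) − s_(1) = (-2*n**3 - 6*n**2 - 10*n - 6) − (-6), i.e. 2*n*(-n**2 - 3*n - 5).

S(n) = 2*n*(-n**2 - 3*n - 5)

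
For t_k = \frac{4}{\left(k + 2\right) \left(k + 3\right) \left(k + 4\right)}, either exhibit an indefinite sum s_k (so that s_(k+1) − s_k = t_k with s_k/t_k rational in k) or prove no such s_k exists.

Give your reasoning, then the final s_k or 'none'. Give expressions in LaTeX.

Step 1: r(k) = (k + 2)/(k + 5).
Take A(k)=k + 2, B(k)=k + 5, C(k)=1.
Set up (k + 2)·f(k+1) − (k + 4)·f(k) − (1) = 0.
Degrees (1,1,0) ⇒ d ≤ 2.
Solve for f: f(k) = k*(k + 5)/12 (degree 2 ≤ 2).
Then R = B(k−1)f/C = k*(k + 4)*(k + 5)/12, so s_k = R(k)·t_k = k*(k + 5)/(3*(k + 2)*(k + 3)).
s_(k+1) − s_k = 4/(k**3 + 9*k**2 + 26*k + 24) = t_k.

s_k = \frac{k \left(k + 5\right)}{3 \left(k + 2\right) \left(k + 3\right)}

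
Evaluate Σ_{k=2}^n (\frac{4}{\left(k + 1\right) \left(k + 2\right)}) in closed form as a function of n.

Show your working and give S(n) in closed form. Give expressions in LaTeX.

S(n) = \frac{4 \left(n - 1\right)}{3 \left(n + 2\right)}

Step 1: r(k) = (k + 1)/(k + 3).
A = k + 1, B = k + 3, C = 1.
Need (k + 1)·f(k+1) − (k + 2)·f(k) = 1.
Degrees (1,1,0) ⇒ d ≤ 1.
Coefficient equations give f(k) = k.
R(k) = B(k−1)·f(k)/C(k) = k*(k + 2); s_k = R·t_k = 4*k/(k + 1).
Verify: 4/(k**2 + 3*k + 2) matches t_k.
Telescope: S(n) = s_(n+1) − s_(2) = 4*(n + 1)/(n + 2) − (8/3) = 4*(n - 1)/(3*(n + 2)).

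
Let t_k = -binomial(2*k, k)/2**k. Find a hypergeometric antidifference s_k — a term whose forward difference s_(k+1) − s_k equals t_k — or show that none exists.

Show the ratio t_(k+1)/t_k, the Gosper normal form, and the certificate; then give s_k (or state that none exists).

none (Gosper's algorithm certifies no s_k)

Compute t_(k+1)/t_k: get (2*k + 1)/(k + 1).
A = 2*k + 1, B = k + 1, C = 1.
Need (2*k + 1)·f(k+1) − (k)·f(k) = 1.
d = -1 from the (1,1,0) case.
Bound -1 < 0, so the key equation has no polynomial solution.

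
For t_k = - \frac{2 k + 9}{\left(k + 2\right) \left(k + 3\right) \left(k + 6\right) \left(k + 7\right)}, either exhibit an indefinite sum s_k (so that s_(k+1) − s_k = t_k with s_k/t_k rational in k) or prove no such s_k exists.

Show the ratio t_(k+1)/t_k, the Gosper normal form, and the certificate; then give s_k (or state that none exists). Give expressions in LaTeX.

s_k = \frac{k \left(- k - 8\right)}{12 \left(k^{2} + 8 k + 12\right)}

Compute t_(k+1)/t_k: get (k + 2)*(k + 6)*(2*k + 11)/((k + 4)*(k + 8)*(2*k + 9)).
Normal form (A,B,C) = (k + 2, k + 8, k**3 + 27*k**2/2 + 121*k/2 + 90).
Need (k + 2)·f(k+1) − (k + 7)·f(k) = k**3 + 27*k**2/2 + 121*k/2 + 90.
Degrees (1,1,3) ⇒ d ≤ 5.
Solving with deg f ≤ 5: f(k) = k*(k + 3)*(k + 4)*(k + 5)*(k + 8)/24.
Certificate R = B(k−1)f/C = k*(k + 3)*(k + 7)*(k + 8)/(12*(2*k + 9)) gives s_k = k*(-k - 8)/(12*(k**2 + 8*k + 12)).
Check: Δs_k = (-2*k - 9)/(k**4 + 18*k**3 + 113*k**2 + 288*k + 252). ✓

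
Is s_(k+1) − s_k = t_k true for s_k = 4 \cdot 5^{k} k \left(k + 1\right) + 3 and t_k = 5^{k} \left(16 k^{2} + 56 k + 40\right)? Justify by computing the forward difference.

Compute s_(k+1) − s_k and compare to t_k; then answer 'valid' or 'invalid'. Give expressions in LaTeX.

s_(k+1) = 20*5**k*(k + 1)*(k + 2) + 3
s_(k+1) − s_k = 8*5**k*(k + 1)*(2*k + 5)
(s_(k+1) − s_k) − t_k = 0

valid; difference matches t_k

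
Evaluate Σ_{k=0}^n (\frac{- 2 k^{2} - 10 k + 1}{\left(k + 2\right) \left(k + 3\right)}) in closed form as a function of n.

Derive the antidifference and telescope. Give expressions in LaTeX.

S(n) = \frac{- 4 n^{2} - 3 n + 1}{2 \left(n + 3\right)}

Step 1: r(k) = (k + 2)*(10*k + 2*(k + 1)**2 + 9)/((k + 4)*(2*k**2 + 10*k - 1)).
Normal form (A,B,C) = (k + 2, k + 4, k**2 + 5*k - 1/2).
Set up (k + 2)·f(k+1) − (k + 3)·f(k) − (k**2 + 5*k - 1/2) = 0.
d = 2 from the (1,1,2) case.
Solving with deg f ≤ 2: f(k) = k*(4*k - 5)/4.
So s_k = (B(k−1)f/C)·t_k = (k*(k + 3)*(4*k - 5)/(2*(2*k**2 + 10*k - 1)))·t_k = k*(5 - 4*k)/(2*(k + 2)).
Verify: (-2*k**2 - 10*k + 1)/(k**2 + 5*k + 6) matches t_k.
Telescope: S(n) = s_(n+1) − s_(0) = (-4*n**2 - 3*n + 1)/(2*(n + 3)) − (0) = (-4*n**2 - 3*n + 1)/(2*(n + 3)).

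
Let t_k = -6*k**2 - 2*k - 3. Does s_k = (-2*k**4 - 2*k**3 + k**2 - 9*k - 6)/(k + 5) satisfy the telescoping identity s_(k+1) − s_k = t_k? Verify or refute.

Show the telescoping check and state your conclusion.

Invalid: residual 6*(2*k**3 + 17*k**2 + 5*k + 6)/(k**2 + 11*k + 30) ≠ 0.

s_(k+1) = (-2*k**4 - 10*k**3 - 17*k**2 - 21*k - 18)/(k + 6)
s_(k+1) − s_k = (-6*k**4 - 56*k**3 - 103*k**2 - 63*k - 54)/(k**2 + 11*k + 30)
(s_(k+1) − s_k) − t_k = 6*(2*k**3 + 17*k**2 + 5*k + 6)/(k**2 + 11*k + 30)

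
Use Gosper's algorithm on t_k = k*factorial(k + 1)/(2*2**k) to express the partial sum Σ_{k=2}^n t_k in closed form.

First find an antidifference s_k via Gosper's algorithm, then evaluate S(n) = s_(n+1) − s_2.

The ratio is (k + 1)*(k + 2)/(2*k).
A = k/2 + 1, B = 1, C = k.
Key eq: (k/2 + 1)·f(k+1) = (1)·f(k) + (k).
d = 0 from the (1,0,1) case.
Solve for f: f(k) = 2 (degree 0 ≤ 0).
R(k) = B(k−1)·f(k)/C(k) = 2/k; s_k = R·t_k = factorial(k + 1)/2**k.
Δs = k*factorial(k + 1)/(2*2**k), as required.
Evaluate: s_(n+1) = 2**(-n - 1)*factorial(n + 2); subtract s_(2) = 3/2 ⇒ S(n) = -3/2 + factorial(n + 2)/(2*2**n).

S(n) = -3/2 + factorial(n + 2)/(2*2**n)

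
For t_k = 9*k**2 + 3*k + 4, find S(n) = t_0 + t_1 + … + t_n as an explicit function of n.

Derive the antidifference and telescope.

S(n) = 3*n**3 + 6*n**2 + 7*n + 4

Compute t_(k+1)/t_k: get (9*k**2 + 21*k + 16)/(9*k**2 + 3*k + 4).
Normal form (A,B,C) = (1, 1, k**2 + k/3 + 4/9).
Key eq: (1)·f(k+1) = (1)·f(k) + (k**2 + k/3 + 4/9).
d = 3 from the (0,0,2) case.
Solve for f: f(k) = k*(3*k**2 - 3*k + 4)/9 (degree 3 ≤ 3).
R(k) = B(k−1)·f(k)/C(k) = k*(3*k**2 - 3*k + 4)/(9*k**2 + 3*k + 4); s_k = R·t_k = k*(3*k**2 - 3*k + 4).
Δs = 9*k**2 + 3*k + 4, as required.
Evaluate: s_(n+1) = 3*n**3 + 6*n**2 + 7*n + 4; subtract s_(0) = 0 ⇒ S(n) = 3*n**3 + 6*n**2 + 7*n + 4.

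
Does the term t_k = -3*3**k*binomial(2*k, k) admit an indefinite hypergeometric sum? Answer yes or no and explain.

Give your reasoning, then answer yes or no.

Step 1: r(k) = 6*(2*k + 1)/(k + 1).
Factor: A=12*k + 6; B=k + 1; C=1.
Need (12*k + 6)·f(k+1) − (k)·f(k) = 1.
Degrees (1,1,0) ⇒ d ≤ -1.
deg f ≤ -1 is impossible — no certificate.

No — t_k has no hypergeometric antidifference.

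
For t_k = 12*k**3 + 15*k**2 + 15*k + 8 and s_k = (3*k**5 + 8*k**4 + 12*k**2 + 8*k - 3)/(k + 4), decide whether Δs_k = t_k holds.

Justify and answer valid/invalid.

s_(k+1) = (8*k + 3*(k + 1)**5 + 8*(k + 1)**4 + 12*(k + 1)**2 + 5)/(k + 5)
s_(k+1) − s_k = (12*k**5 + 114*k**4 + 326*k**3 + 371*k**2 + 307*k + 127)/(k**2 + 9*k + 20)
(s_(k+1) − s_k) − t_k = (-9*k**4 - 64*k**3 - 72*k**2 - 65*k - 33)/(k**2 + 9*k + 20)

Invalid: residual (-9*k**4 - 64*k**3 - 72*k**2 - 65*k - 33)/(k**2 + 9*k + 20) ≠ 0.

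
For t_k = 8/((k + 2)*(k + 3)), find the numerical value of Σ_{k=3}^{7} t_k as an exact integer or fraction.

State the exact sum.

Σ = 4/5

Step 1: r(k) = (k + 2)/(k + 4).
Gosper form: A/B · C(k+1)/C(k) with A=k + 2, B=k + 4, C=1.
Solve (k + 2)·f(k+1) − (k + 3)·f(k) = 1.
Bound: deg f ≤ 1.
Coefficient equations give f(k) = k/2.
So s_k = (B(k−1)f/C)·t_k = (k*(k + 3)/2)·t_k = 4*k/(k + 2).
Δs = 8/(k**2 + 5*k + 6), as required.
Evaluate s at k=8 and k=3: 16/5 and 12/5; difference 4/5.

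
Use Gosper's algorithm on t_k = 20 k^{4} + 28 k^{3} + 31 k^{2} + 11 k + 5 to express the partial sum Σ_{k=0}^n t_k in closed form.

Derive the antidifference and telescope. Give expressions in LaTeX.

The ratio is (20*k**4 + 108*k**3 + 235*k**2 + 237*k + 95)/(20*k**4 + 28*k**3 + 31*k**2 + 11*k + 5).
Factor: A=1; B=1; C=k**4 + 7*k**3/5 + 31*k**2/20 + 11*k/20 + 1/4.
f must satisfy (1)·f(k+1) − (1)·f(k) = k**4 + 7*k**3/5 + 31*k**2/20 + 11*k/20 + 1/4.
From deg A=0, deg B=0, deg C=4: d=5.
Match coefficients ⇒ f(k) = k*(4*k**4 - 3*k**3 + 3*k**2 - 3*k + 4)/20.
R(k) = B(k−1)·f(k)/C(k) = k*(4*k**4 - 3*k**3 + 3*k**2 - 3*k + 4)/(20*k**4 + 28*k**3 + 31*k**2 + 11*k + 5); s_k = R·t_k = k*(4*k**4 - 3*k**3 + 3*k**2 - 3*k + 4).
Check: Δs_k = 20*k**4 + 28*k**3 + 31*k**2 + 11*k + 5. ✓
Telescope: S(n) = s_(n+1) − s_(0) = 4*n**5 + 17*n**4 + 31*n**3 + 28*n**2 + 15*n + 5 − (0) = 4*n**5 + 17*n**4 + 31*n**3 + 28*n**2 + 15*n + 5.

S(n) = 4 n^{5} + 17 n^{4} + 31 n^{3} + 28 n^{2} + 15 n + 5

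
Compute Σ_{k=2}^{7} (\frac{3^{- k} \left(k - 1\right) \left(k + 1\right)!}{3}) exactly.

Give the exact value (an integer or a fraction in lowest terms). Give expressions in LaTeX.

Compute t_(k+1)/t_k: get k*(k + 2)/(3*(k - 1)).
Normal form (A,B,C) = (k/3 + 2/3, 1, k - 1).
Need (k/3 + 2/3)·f(k+1) − (1)·f(k) = k - 1.
Bound: deg f ≤ 0.
Match coefficients ⇒ f(k) = 3.
Certificate R = B(k−1)f/C = 3/(k - 1) gives s_k = factorial(k + 1)/3**k.
Δs = (k - 1)*factorial(k + 1)/(3*3**k), as required.
Evaluate s at k=8 and k=2: 4480/81 and 2/3; difference 4426/81.

Σ = 4426/81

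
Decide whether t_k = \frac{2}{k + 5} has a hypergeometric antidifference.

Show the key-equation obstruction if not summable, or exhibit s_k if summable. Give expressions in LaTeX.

No — key equation has no polynomial f.

Step 1: r(k) = (k + 5)/(k + 6).
Factor: A=k + 5; B=k + 6; C=1.
Solve (k + 5)·f(k+1) − (k + 5)·f(k) = 1.
Bound: deg f ≤ 0.
f = c0 ⇒ A·f(k+1) − B(k−1)·f(k) − C = -1. The system {-1 = 0} is inconsistent; no antidifference.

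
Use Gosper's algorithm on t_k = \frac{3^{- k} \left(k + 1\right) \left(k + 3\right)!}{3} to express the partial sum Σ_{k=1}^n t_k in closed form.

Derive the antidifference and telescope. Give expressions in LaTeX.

S(n) = -8 + \frac{3^{- n} \left(n + 4\right)!}{3}

Ratio r(k) = (k + 2)*(k + 4)/(3*(k + 1)).
So A=k/3 + 4/3 and B=1, with C=k + 1.
Set up (k/3 + 4/3)·f(k+1) − (1)·f(k) − (k + 1) = 0.
From deg A=1, deg B=0, deg C=1: d=0.
Solve for f: f(k) = 3 (degree 0 ≤ 0).
So s_k = (B(k−1)f/C)·t_k = (3/(k + 1))·t_k = factorial(k + 3)/3**k.
Verify: (k + 1)*factorial(k + 3)/(3*3**k) matches t_k.
Σ_(k=1)^n t_k = s_(n+1) − s_(1) = (3**(-n - 1)*factorial(n + 4)) − (8), i.e. -8 + factorial(n + 4)/(3*3**n).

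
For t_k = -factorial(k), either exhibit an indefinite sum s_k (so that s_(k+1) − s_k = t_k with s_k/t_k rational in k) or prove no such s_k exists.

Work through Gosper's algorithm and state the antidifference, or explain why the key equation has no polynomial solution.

no hypergeometric antidifference exists

t_(k+1)/t_k = k + 1.
So A=k + 1 and B=1, with C=1.
Set up (k + 1)·f(k+1) − (1)·f(k) − (1) = 0.
Degrees (1,0,0) ⇒ d ≤ -1.
d = -1 < 0 ⇒ no nonzero polynomial f; not summable.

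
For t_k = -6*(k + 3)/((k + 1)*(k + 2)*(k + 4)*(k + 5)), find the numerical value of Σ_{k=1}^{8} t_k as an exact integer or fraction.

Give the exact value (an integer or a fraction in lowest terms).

Σ = -18/65

t_(k+1)/t_k = (k + 1)*(k + 4)**2/((k + 3)**2*(k + 6)).
Factor: A=k + 1; B=k + 6; C=k**2 + 6*k + 9.
Key eq: (k + 1)·f(k+1) = (k + 5)·f(k) + (k**2 + 6*k + 9).
deg f ≤ 4 (via 1,1,2).
Solving with deg f ≤ 4: f(k) = k*(k + 2)*(k + 3)*(k + 5)/8.
Certificate R = B(k−1)f/C = k*(k + 2)*(k + 5)**2/(8*(k + 3)) gives s_k = 3*k*(-k - 5)/(4*(k**2 + 5*k + 4)).
Verify: 6*(-k - 3)/(k**4 + 12*k**3 + 49*k**2 + 78*k + 40) matches t_k.
Sum = s_(9) − s_(1); s_(9) = -189/260, s_(1) = -9/20 ⇒ -18/65.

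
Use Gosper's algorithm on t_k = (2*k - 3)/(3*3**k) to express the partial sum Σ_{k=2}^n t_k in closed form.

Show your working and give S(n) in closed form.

S(n) = 1/9 - n/(3*3**n)

The ratio is (2*k - 1)/(3*(2*k - 3)).
So A=1/3 and B=1, with C=k - 3/2.
Key eq: (1/3)·f(k+1) = (1)·f(k) + (k - 3/2).
deg f ≤ 1 (via 0,0,1).
Coefficient equations give f(k) = -3*(k - 1)/2.
Then R = B(k−1)f/C = -3*(k - 1)/(2*k - 3), so s_k = R(k)·t_k = (1 - k)/3**k.
Δs = (2*k - 3)/(3*3**k), as required.
s_(n+1) = -3**(-n - 1)*n and s_(2) = -1/9, so S(n) = 1/9 - n/(3*3**n).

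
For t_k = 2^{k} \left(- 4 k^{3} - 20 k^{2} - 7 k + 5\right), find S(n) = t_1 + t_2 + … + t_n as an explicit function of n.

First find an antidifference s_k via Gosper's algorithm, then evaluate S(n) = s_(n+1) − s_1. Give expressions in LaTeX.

S(n) = - 8 \cdot 2^{n} n^{3} - 16 \cdot 2^{n} n^{2} - 6 \cdot 2^{n} n + 8 \cdot 2^{n} - 8

Ratio r(k) = 2*(4*k**3 + 32*k**2 + 59*k + 26)/(4*k**3 + 20*k**2 + 7*k - 5).
A = 2, B = 1, C = k**3 + 5*k**2 + 7*k/4 - 5/4.
f must satisfy (2)·f(k+1) − (1)·f(k) = k**3 + 5*k**2 + 7*k/4 - 5/4.
Bound: deg f ≤ 3.
A polynomial solution: f(k) = (2*k - 3)*(2*k**2 + k + 1)/4.
Then R = B(k−1)f/C = (2*k - 3)*(2*k**2 + k + 1)/(4*k**3 + 20*k**2 + 7*k - 5), so s_k = R(k)·t_k = 2**k*(-4*k**3 + 4*k**2 + k + 3).
Δs = 2**k*(-4*k**3 - 20*k**2 - 7*k + 5), as required.
s_(n+1) = 2**(n + 1)*(-4*n**3 - 8*n**2 - 3*n + 4) and s_(1) = 8, so S(n) = -8*2**n*n**3 - 16*2**n*n**2 - 6*2**n*n + 8*2**n - 8.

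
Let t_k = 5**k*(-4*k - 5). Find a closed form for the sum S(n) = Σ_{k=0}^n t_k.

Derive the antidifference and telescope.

Step 1: r(k) = 5*(4*k + 9)/(4*k + 5).
So A=5 and B=1, with C=k + 5/4.
Solve (5)·f(k+1) − (1)·f(k) = k + 5/4.
From deg A=0, deg B=0, deg C=1: d=1.
Coefficient equations give f(k) = k/4.
R(k) = B(k−1)·f(k)/C(k) = k/(4*k + 5); s_k = R·t_k = -5**k*k.
Δs = 5**k*(-4*k - 5), as required.
Evaluate: s_(n+1) = 5**(n + 1)*(-n - 1); subtract s_(0) = 0 ⇒ S(n) = 5**(n + 1)*(-n - 1).

S(n) = 5**(n + 1)*(-n - 1)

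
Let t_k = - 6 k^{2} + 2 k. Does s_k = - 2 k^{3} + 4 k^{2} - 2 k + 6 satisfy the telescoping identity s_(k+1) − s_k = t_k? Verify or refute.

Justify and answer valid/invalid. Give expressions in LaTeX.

s_(k+1) = -2*k**3 - 2*k**2 + 6
s_(k+1) − s_k = 2*k*(1 - 3*k)
(s_(k+1) − s_k) − t_k = 0

valid (s_(k+1) − s_k reduces to t_k)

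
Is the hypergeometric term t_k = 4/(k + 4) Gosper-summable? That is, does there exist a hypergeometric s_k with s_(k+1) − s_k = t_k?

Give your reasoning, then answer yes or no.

t_(k+1)/t_k = (k + 4)/(k + 5).
So A=k + 4 and B=k + 5, with C=1.
Solve (k + 4)·f(k+1) − (k + 4)·f(k) = 1.
Degrees (1,1,0) ⇒ d ≤ 0.
Put f(k) = c0: A·f(k+1) − B(k−1)·f(k) − C = -1; need -1 = 0 — inconsistent ⇒ no f, not summable.

No — the linear system for f has no solution.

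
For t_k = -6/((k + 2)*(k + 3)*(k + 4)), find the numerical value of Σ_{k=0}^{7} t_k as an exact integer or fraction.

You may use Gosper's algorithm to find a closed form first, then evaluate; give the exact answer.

Σ = -26/55

t_(k+1)/t_k = (k + 2)/(k + 5).
Normal form (A,B,C) = (k + 2, k + 5, 1).
Need (k + 2)·f(k+1) − (k + 4)·f(k) = 1.
From deg A=1, deg B=1, deg C=0: d=2.
Solving with deg f ≤ 2: f(k) = k*(k + 5)/12.
So s_k = (B(k−1)f/C)·t_k = (k*(k + 4)*(k + 5)/12)·t_k = k*(-k - 5)/(2*(k + 2)*(k + 3)).
Δs = -6/(k**3 + 9*k**2 + 26*k + 24), as required.
Telescoping: Σ = s_(8) − s_(0) = -26/55 − (0) = -26/55.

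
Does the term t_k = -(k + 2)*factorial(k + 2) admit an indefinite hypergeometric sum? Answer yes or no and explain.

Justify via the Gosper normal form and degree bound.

r(k) = (k + 3)**2/(k + 2) after simplifying.
Gosper form: A/B · C(k+1)/C(k) with A=k + 3, B=1, C=k + 2.
Set up (k + 3)·f(k+1) − (1)·f(k) − (k + 2) = 0.
Bound: deg f ≤ 0.
Coefficient equations give f(k) = 1.
So s_k = (B(k−1)f/C)·t_k = (1/(k + 2))·t_k = -factorial(k + 2).
s_(k+1) − s_k = -(k + 2)*factorial(k + 2) = t_k.

Yes. s_k = -factorial(k + 2).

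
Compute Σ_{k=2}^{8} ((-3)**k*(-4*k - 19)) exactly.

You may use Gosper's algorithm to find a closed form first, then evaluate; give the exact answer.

Σ = -255933

The ratio is 3*(-4*k - 23)/(4*k + 19).
So A=-3 and B=1, with C=k + 19/4.
Set up (-3)·f(k+1) − (1)·f(k) − (k + 19/4) = 0.
deg f ≤ 1 (via 0,0,1).
Solving with deg f ≤ 1: f(k) = -(k + 4)/4.
So s_k = (B(k−1)f/C)·t_k = (-(k + 4)/(4*k + 19))·t_k = (-3)**k*(k + 4).
Verify: (-3)**k*(-4*k - 19) matches t_k.
Sum = s_(9) − s_(2); s_(9) = -255879, s_(2) = 54 ⇒ -255933.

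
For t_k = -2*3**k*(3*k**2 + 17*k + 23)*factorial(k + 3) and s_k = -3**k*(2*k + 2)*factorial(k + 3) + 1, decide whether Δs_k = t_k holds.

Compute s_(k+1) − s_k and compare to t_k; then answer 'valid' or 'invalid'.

Valid: the claim telescopes to t_k.

s_(k+1) = -3**(k + 1)*(2*k + 4)*factorial(k + 4) + 1
s_(k+1) − s_k = -2*3**k*(3*k**2 + 17*k + 23)*factorial(k + 3)
(s_(k+1) − s_k) − t_k = 0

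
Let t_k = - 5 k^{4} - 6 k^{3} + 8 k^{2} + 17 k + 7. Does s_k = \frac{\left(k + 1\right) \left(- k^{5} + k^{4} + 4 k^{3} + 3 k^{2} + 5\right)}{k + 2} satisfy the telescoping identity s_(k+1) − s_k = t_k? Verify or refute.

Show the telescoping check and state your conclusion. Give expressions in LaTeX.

s_(k+1) = (k + 2)*(-(k + 1)**5 + (k + 1)**4 + 4*(k + 1)**3 + 3*(k + 1)**2 + 5)/(k + 3)
s_(k+1) − s_k = (-5*k**6 - 27*k**5 - 35*k**4 + 29*k**3 + 110*k**2 + 96*k + 33)/(k**2 + 5*k + 6)
(s_(k+1) − s_k) − t_k = (4*k**5 + 17*k**4 + 8*k**3 - 30*k**2 - 41*k - 9)/(k**2 + 5*k + 6)

Invalid: residual \frac{4 k^{5} + 17 k^{4} + 8 k^{3} - 30 k^{2} - 41 k - 9}{k^{2} + 5 k + 6} ≠ 0.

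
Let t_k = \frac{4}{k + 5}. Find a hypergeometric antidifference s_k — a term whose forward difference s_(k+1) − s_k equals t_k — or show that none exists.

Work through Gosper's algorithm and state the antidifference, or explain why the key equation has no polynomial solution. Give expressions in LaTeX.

Step 1: r(k) = (k + 5)/(k + 6).
Take A(k)=k + 5, B(k)=k + 6, C(k)=1.
Set up (k + 5)·f(k+1) − (k + 5)·f(k) − (1) = 0.
From deg A=1, deg B=1, deg C=0: d=0.
Put f(k) = c0: A·f(k+1) − B(k−1)·f(k) − C = -1; need -1 = 0 — inconsistent ⇒ no f, not summable.

no hypergeometric antidifference exists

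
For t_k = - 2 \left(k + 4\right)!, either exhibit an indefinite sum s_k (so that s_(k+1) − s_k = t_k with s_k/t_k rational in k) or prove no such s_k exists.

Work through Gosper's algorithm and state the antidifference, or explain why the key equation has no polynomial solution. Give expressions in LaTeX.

Step 1: r(k) = k + 5.
So A=k + 5 and B=1, with C=1.
f must satisfy (k + 5)·f(k+1) − (1)·f(k) = 1.
From deg A=1, deg B=0, deg C=0: d=-1.
Negative degree bound (-1): no f exists, t_k not Gosper-summable.

no hypergeometric antidifference exists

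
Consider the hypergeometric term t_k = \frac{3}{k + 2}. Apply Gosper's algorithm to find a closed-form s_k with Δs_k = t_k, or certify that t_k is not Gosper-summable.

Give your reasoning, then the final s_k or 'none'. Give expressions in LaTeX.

t_(k+1)/t_k = (k + 2)/(k + 3).
Factor: A=k + 2; B=k + 3; C=1.
Solve (k + 2)·f(k+1) − (k + 2)·f(k) = 1.
Degrees (1,1,0) ⇒ d ≤ 0.
Put f(k) = c0: A·f(k+1) − B(k−1)·f(k) − C = -1; need -1 = 0 — inconsistent ⇒ no f, not summable.

none — t_k is not Gosper-summable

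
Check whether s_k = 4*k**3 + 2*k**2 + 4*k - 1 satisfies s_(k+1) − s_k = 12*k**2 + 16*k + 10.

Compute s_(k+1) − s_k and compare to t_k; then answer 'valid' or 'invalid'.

s_(k+1) = 4*k**3 + 14*k**2 + 20*k + 9
s_(k+1) − s_k = 12*k**2 + 16*k + 10
(s_(k+1) − s_k) − t_k = 0

valid (s_(k+1) − s_k reduces to t_k)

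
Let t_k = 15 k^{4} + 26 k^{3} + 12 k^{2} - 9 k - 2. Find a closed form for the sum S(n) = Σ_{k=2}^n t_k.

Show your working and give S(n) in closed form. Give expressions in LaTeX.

The ratio is (15*k**4 + 86*k**3 + 180*k**2 + 153*k + 42)/(15*k**4 + 26*k**3 + 12*k**2 - 9*k - 2).
So A=1 and B=1, with C=k**4 + 26*k**3/15 + 4*k**2/5 - 3*k/5 - 2/15.
Set up (1)·f(k+1) − (1)·f(k) − (k**4 + 26*k**3/15 + 4*k**2/5 - 3*k/5 - 2/15) = 0.
d = 5 from the (0,0,4) case.
A polynomial solution: f(k) = k*(3*k**4 - k**3 - 4*k**2 - 4*k + 4)/15.
Get s_k = R·t_k = k*(3*k**4 - k**3 - 4*k**2 - 4*k + 4) with R(k) = B(k−1)f(k)/C(k) = k*(3*k**4 - k**3 - 4*k**2 - 4*k + 4)/(15*k**4 + 26*k**3 + 12*k**2 - 9*k - 2).
Δs = 15*k**4 + 26*k**3 + 12*k**2 - 9*k - 2, as required.
Evaluate: s_(n+1) = 3*n**5 + 14*n**4 + 22*n**3 + 8*n**2 - 5*n - 2; subtract s_(2) = 40 ⇒ S(n) = 3*n**5 + 14*n**4 + 22*n**3 + 8*n**2 - 5*n - 42.

S(n) = 3 n^{5} + 14 n^{4} + 22 n^{3} + 8 n^{2} - 5 n - 42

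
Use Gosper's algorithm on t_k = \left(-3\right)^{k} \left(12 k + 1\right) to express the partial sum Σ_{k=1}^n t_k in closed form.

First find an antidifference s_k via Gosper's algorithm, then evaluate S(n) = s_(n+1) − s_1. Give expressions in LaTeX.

S(n) = 9 \left(-3\right)^{n} n + 3 \left(-3\right)^{n} - 3

Compute t_(k+1)/t_k: get 3*(-12*k - 13)/(12*k + 1).
Factor: A=-3; B=1; C=k + 1/12.
Key eq: (-3)·f(k+1) = (1)·f(k) + (k + 1/12).
deg f ≤ 1 (via 0,0,1).
A polynomial solution: f(k) = -(3*k - 2)/12.
Certificate R = B(k−1)f/C = -(3*k - 2)/(12*k + 1) gives s_k = (-3)**k*(2 - 3*k).
Δs = (-3)**k*(12*k + 1), as required.
s_(n+1) = 3*(-3)**n*(3*n + 1) and s_(1) = 3, so S(n) = 9*(-3)**n*n + 3*(-3)**n - 3.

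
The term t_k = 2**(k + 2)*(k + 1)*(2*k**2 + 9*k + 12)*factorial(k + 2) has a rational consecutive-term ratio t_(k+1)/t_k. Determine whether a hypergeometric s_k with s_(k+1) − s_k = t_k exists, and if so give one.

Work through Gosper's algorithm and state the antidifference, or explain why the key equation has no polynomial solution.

t_(k+1)/t_k = 2*(k + 2)*(k + 3)*(9*k + 2*(k + 1)**2 + 21)/((k + 1)*(2*k**2 + 9*k + 12)).
A = 2*k + 6, B = 1, C = k**3 + 11*k**2/2 + 21*k/2 + 6.
Solve (2*k + 6)·f(k+1) − (1)·f(k) = k**3 + 11*k**2/2 + 21*k/2 + 6.
From deg A=1, deg B=0, deg C=3: d=2.
Match coefficients ⇒ f(k) = k*(k + 1)/2.
Then R = B(k−1)f/C = k/(2*k**2 + 9*k + 12), so s_k = R(k)·t_k = 2**(k + 2)*k*(k + 1)*factorial(k + 2).
s_(k+1) − s_k = 2**(k + 2)*(k + 1)*(2*k**2 + 9*k + 12)*factorial(k + 2) = t_k.

s_k = 2**(k + 2)*k*(k + 1)*factorial(k + 2)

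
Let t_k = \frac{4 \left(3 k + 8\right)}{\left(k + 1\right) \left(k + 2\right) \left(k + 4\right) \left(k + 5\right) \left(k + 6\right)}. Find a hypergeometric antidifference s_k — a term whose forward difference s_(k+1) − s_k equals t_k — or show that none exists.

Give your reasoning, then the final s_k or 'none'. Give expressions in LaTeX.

s_k = \frac{k \left(k^{2} + 10 k + 29\right)}{5 \left(k^{3} + 10 k^{2} + 29 k + 20\right)}

The ratio is (k + 1)*(k + 4)*(3*k + 11)/((k + 3)*(k + 7)*(3*k + 8)).
So A=k + 1 and B=k + 7, with C=k**2 + 17*k/3 + 8.
f must satisfy (k + 1)·f(k+1) − (k + 6)·f(k) = k**2 + 17*k/3 + 8.
From deg A=1, deg B=1, deg C=2: d=5.
A polynomial solution: f(k) = k*(k + 2)*(k + 3)*(k**2 + 10*k + 29)/60.
Get s_k = R·t_k = k*(k**2 + 10*k + 29)/(5*(k**3 + 10*k**2 + 29*k + 20)) with R(k) = B(k−1)f(k)/C(k) = k*(k + 2)*(k + 6)*(k**2 + 10*k + 29)/(20*(3*k + 8)).
Check: Δs_k = 4*(3*k + 8)/(k**5 + 18*k**4 + 121*k**3 + 372*k**2 + 508*k + 240). ✓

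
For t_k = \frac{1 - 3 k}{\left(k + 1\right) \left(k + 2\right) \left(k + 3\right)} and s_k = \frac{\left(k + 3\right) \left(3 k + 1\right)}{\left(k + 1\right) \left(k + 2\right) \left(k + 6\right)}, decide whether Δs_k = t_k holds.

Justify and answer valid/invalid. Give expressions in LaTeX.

Invalid: residual \frac{9 \left(2 k^{2} + 9 k - 1\right)}{k^{5} + 19 k^{4} + 131 k^{3} + 401 k^{2} + 540 k + 252} ≠ 0.

s_(k+1) = (k + 4)*(3*k + 4)/((k + 2)*(k + 3)*(k + 7))
s_(k+1) − s_k = (-3*k**3 - 20*k**2 - 32*k + 33)/(k**5 + 19*k**4 + 131*k**3 + 401*k**2 + 540*k + 252)
(s_(k+1) − s_k) − t_k = 9*(2*k**2 + 9*k - 1)/(k**5 + 19*k**4 + 131*k**3 + 401*k**2 + 540*k + 252)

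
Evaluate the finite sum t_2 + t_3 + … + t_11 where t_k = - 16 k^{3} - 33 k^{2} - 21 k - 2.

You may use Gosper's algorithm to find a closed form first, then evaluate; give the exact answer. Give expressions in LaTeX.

Step 1: r(k) = (16*k**3 + 81*k**2 + 135*k + 72)/(16*k**3 + 33*k**2 + 21*k + 2).
Factor: A=1; B=1; C=k**3 + 33*k**2/16 + 21*k/16 + 1/8.
Key eq: (1)·f(k+1) = (1)·f(k) + (k**3 + 33*k**2/16 + 21*k/16 + 1/8).
deg f ≤ 4 (via 0,0,3).
Solve for f: f(k) = k*(4*k**3 + 3*k**2 - 2*k - 3)/16 (degree 4 ≤ 4).
Certificate R = B(k−1)f/C = k*(4*k**3 + 3*k**2 - 2*k - 3)/(16*k**3 + 33*k**2 + 21*k + 2) gives s_k = k*(-4*k**3 - 3*k**2 + 2*k + 3).
Verify: -16*k**3 - 33*k**2 - 21*k - 2 matches t_k.
Sum = s_(12) − s_(2); s_(12) = -87804, s_(2) = -74 ⇒ -87730.

Σ = -87730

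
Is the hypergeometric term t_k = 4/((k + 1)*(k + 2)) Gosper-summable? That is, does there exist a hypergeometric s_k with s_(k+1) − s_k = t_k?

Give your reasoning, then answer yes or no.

Yes. s_k = 4*k/(k + 1).

r(k) = (k + 1)/(k + 3) after simplifying.
A = k + 1, B = k + 3, C = 1.
f must satisfy (k + 1)·f(k+1) − (k + 2)·f(k) = 1.
Bound: deg f ≤ 1.
Solve for f: f(k) = k (degree 1 ≤ 1).
R(k) = B(k−1)·f(k)/C(k) = k*(k + 2); s_k = R·t_k = 4*k/(k + 1).
Δs = 4/(k**2 + 3*k + 2), as required.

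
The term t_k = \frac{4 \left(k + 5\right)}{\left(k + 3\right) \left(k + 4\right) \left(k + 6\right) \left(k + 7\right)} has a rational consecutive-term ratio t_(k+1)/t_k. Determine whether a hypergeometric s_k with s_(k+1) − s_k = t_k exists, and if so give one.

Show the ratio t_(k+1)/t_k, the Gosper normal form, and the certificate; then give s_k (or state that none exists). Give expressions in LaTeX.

The ratio is (k + 3)*(k + 6)**2/((k + 5)**2*(k + 8)).
Gosper form: A/B · C(k+1)/C(k) with A=k + 3, B=k + 8, C=k**2 + 10*k + 25.
Solve (k + 3)·f(k+1) − (k + 7)·f(k) = k**2 + 10*k + 25.
From deg A=1, deg B=1, deg C=2: d=4.
Solving with deg f ≤ 4: f(k) = k*(k + 4)*(k + 5)*(k + 9)/36.
R(k) = B(k−1)·f(k)/C(k) = k*(k + 4)*(k + 7)*(k + 9)/(36*(k + 5)); s_k = R·t_k = k*(k + 9)/(9*(k**2 + 9*k + 18)).
s_(k+1) − s_k = 4*(k + 5)/(k**4 + 20*k**3 + 145*k**2 + 450*k + 504) = t_k.

s_k = \frac{k \left(k + 9\right)}{9 \left(k^{2} + 9 k + 18\right)}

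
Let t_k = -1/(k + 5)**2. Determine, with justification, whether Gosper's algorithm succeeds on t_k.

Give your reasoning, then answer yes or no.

Ratio r(k) = (k + 5)**2/(k + 6)**2.
Factor: A=k**2 + 10*k + 25; B=k**2 + 12*k + 36; C=1.
Need (k**2 + 10*k + 25)·f(k+1) − (k**2 + 10*k + 25)·f(k) = 1.
deg f ≤ 0 (via 2,2,0).
Write f(k) = c0. Then LHS − RHS = -1, requiring -1 = 0: contradictory. No certificate.

No — t_k has no hypergeometric antidifference.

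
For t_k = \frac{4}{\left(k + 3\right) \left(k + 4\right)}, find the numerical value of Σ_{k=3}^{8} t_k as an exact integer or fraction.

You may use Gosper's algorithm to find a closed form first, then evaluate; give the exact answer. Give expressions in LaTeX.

Step 1: r(k) = (k + 3)/(k + 5).
Normal form (A,B,C) = (k + 3, k + 5, 1).
Solve (k + 3)·f(k+1) − (k + 4)·f(k) = 1.
Bound: deg f ≤ 1.
Coefficient equations give f(k) = k/3.
Then R = B(k−1)f/C = k*(k + 4)/3, so s_k = R(k)·t_k = 4*k/(3*(k + 3)).
Verify: 4/(k**2 + 7*k + 12) matches t_k.
Sum = s_(9) − s_(3); s_(9) = 1, s_(3) = 2/3 ⇒ 1/3.

Σ = 1/3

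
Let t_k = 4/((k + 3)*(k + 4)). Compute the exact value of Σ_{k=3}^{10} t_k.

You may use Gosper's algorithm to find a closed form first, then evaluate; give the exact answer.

r(k) = (k + 3)/(k + 5) after simplifying.
A = k + 3, B = k + 5, C = 1.
Key eq: (k + 3)·f(k+1) = (k + 4)·f(k) + (1).
From deg A=1, deg B=1, deg C=0: d=1.
A polynomial solution: f(k) = k/3.
So s_k = (B(k−1)f/C)·t_k = (k*(k + 4)/3)·t_k = 4*k/(3*(k + 3)).
Δs = 4/(k**2 + 7*k + 12), as required.
Telescoping: Σ = s_(11) − s_(3) = 22/21 − (2/3) = 8/21.

Σ = 8/21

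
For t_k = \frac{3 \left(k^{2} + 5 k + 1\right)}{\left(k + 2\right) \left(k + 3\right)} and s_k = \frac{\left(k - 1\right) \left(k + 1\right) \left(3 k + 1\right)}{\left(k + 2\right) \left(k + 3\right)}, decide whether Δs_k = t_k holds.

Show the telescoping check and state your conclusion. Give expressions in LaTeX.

Invalid: residual \frac{2 \left(- 17 k - 4\right)}{k^{3} + 9 k^{2} + 26 k + 24} ≠ 0.

s_(k+1) = k*(k + 2)*(3*k + 4)/((k + 3)*(k + 4))
s_(k+1) − s_k = (3*k**3 + 27*k**2 + 29*k + 4)/(k**3 + 9*k**2 + 26*k + 24)
(s_(k+1) − s_k) − t_k = 2*(-17*k - 4)/(k**3 + 9*k**2 + 26*k + 24)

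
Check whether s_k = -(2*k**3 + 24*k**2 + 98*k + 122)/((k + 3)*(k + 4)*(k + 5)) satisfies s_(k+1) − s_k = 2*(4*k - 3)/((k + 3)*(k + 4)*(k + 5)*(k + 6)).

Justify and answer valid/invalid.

s_(k+1) = 2*(-49*k - (k + 1)**3 - 12*(k + 1)**2 - 110)/((k + 4)*(k + 5)*(k + 6))
s_(k+1) − s_k = 2*(4*k - 3)/(k**4 + 18*k**3 + 119*k**2 + 342*k + 360)
(s_(k+1) − s_k) − t_k = 0

valid (s_(k+1) − s_k reduces to t_k)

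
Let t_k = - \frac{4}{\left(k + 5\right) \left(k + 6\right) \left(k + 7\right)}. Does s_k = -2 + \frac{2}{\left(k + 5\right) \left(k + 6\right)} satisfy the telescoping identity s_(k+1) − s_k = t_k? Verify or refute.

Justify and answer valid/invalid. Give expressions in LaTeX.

s_(k+1) = -2 + 2/((k + 6)*(k + 7))
s_(k+1) − s_k = -4/(k**3 + 18*k**2 + 107*k + 210)
(s_(k+1) − s_k) − t_k = 0

Valid — Δs_k = t_k.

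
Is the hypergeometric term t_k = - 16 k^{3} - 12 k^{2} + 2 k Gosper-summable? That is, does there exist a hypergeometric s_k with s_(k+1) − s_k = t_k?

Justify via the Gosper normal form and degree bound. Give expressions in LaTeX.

Compute t_(k+1)/t_k: get (8*k**3 + 30*k**2 + 35*k + 13)/(k*(8*k**2 + 6*k - 1)).
Gosper form: A/B · C(k+1)/C(k) with A=1, B=1, C=k**3 + 3*k**2/4 - k/8.
Solve (1)·f(k+1) − (1)·f(k) = k**3 + 3*k**2/4 - k/8.
Bound: deg f ≤ 4.
Match coefficients ⇒ f(k) = k*(k - 1)*(4*k**2 - 3)/16.
Certificate R = B(k−1)f/C = (k - 1)*(4*k**2 - 3)/(2*(8*k**2 + 6*k - 1)) gives s_k = k*(-4*k**3 + 4*k**2 + 3*k - 3).
Check: Δs_k = 2*k*(-8*k**2 - 6*k + 1). ✓

Yes. s_k = k \left(- 4 k^{3} + 4 k^{2} + 3 k - 3\right).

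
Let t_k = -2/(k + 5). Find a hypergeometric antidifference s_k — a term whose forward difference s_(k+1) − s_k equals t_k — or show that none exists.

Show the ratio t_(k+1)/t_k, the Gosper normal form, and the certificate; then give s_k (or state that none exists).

Compute t_(k+1)/t_k: get (k + 5)/(k + 6).
So A=k + 5 and B=k + 6, with C=1.
Set up (k + 5)·f(k+1) − (k + 5)·f(k) − (1) = 0.
Bound: deg f ≤ 0.
Write f(k) = c0. Then LHS − RHS = -1, requiring -1 = 0: contradictory. No certificate.

none — t_k is not Gosper-summable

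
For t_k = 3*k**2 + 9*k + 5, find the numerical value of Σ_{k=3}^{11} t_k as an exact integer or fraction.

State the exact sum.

Σ = 2115

r(k) = (3*k**2 + 15*k + 17)/(3*k**2 + 9*k + 5) after simplifying.
So A=1 and B=1, with C=k**2 + 3*k + 5/3.
Need (1)·f(k+1) − (1)·f(k) = k**2 + 3*k + 5/3.
d = 3 from the (0,0,2) case.
Solve for f: f(k) = k*(k**2 + 3*k + 1)/3 (degree 3 ≤ 3).
Then R = B(k−1)f/C = k*(k**2 + 3*k + 1)/(3*k**2 + 9*k + 5), so s_k = R(k)·t_k = k*(k**2 + 3*k + 1).
Check: Δs_k = 3*k**2 + 9*k + 5. ✓
Σ_(k=3)^(11) t_k = s_(12) − s_(3) = 2172 − (57) = 2115.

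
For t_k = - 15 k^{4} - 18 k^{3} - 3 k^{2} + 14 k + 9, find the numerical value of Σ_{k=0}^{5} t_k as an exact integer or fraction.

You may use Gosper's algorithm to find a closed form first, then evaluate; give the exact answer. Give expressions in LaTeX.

Compute t_(k+1)/t_k: get (15*k**4 + 78*k**3 + 147*k**2 + 106*k + 13)/(15*k**4 + 18*k**3 + 3*k**2 - 14*k - 9).
Normal form (A,B,C) = (1, 1, k**4 + 6*k**3/5 + k**2/5 - 14*k/15 - 3/5).
Key eq: (1)·f(k+1) = (1)·f(k) + (k**4 + 6*k**3/5 + k**2/5 - 14*k/15 - 3/5).
Bound: deg f ≤ 5.
A polynomial solution: f(k) = k*(3*k**4 - 3*k**3 - 3*k**2 - 4*k - 2)/15.
Then R = B(k−1)f/C = k*(3*k**4 - 3*k**3 - 3*k**2 - 4*k - 2)/(15*k**4 + 18*k**3 + 3*k**2 - 14*k - 9), so s_k = R(k)·t_k = k*(-3*k**4 + 3*k**3 + 3*k**2 + 4*k + 2).
Δs = -15*k**4 - 18*k**3 - 3*k**2 + 14*k + 9, as required.
Σ_(k=0)^(5) t_k = s_(6) − s_(0) = -18636 − (0) = -18636.

Σ = -18636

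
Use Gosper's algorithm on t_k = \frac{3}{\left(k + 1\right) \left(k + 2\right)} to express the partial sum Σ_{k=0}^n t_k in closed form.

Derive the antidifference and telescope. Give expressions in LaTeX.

Step 1: r(k) = (k + 1)/(k + 3).
Factor: A=k + 1; B=k + 3; C=1.
Solve (k + 1)·f(k+1) − (k + 2)·f(k) = 1.
Degrees (1,1,0) ⇒ d ≤ 1.
Solve for f: f(k) = k (degree 1 ≤ 1).
So s_k = (B(k−1)f/C)·t_k = (k*(k + 2))·t_k = 3*k/(k + 1).
Δs = 3/(k**2 + 3*k + 2), as required.
Σ_(k=0)^n t_k = s_(n+1) − s_(0) = (3*(n + 1)/(n + 2)) − (0), i.e. 3*(n + 1)/(n + 2).

S(n) = \frac{3 \left(n + 1\right)}{n + 2}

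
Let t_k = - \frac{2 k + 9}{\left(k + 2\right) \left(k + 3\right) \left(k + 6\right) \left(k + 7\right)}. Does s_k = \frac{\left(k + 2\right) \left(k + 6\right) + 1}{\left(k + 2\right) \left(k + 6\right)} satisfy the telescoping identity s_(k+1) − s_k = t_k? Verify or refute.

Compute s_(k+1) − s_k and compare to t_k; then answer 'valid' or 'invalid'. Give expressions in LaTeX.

s_(k+1) = ((k + 3)*(k + 7) + 1)/((k + 3)*(k + 7))
s_(k+1) − s_k = (-2*k - 9)/(k**4 + 18*k**3 + 113*k**2 + 288*k + 252)
(s_(k+1) − s_k) − t_k = 0

Valid — Δs_k = t_k.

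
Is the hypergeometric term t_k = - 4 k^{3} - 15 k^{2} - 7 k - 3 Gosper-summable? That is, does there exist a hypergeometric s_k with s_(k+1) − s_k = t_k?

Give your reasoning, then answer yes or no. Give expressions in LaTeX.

Yes. s_k = k \left(- k^{3} - 3 k^{2} + 3 k - 2\right).

The ratio is (4*k**3 + 27*k**2 + 49*k + 29)/(4*k**3 + 15*k**2 + 7*k + 3).
A = 1, B = 1, C = k**3 + 15*k**2/4 + 7*k/4 + 3/4.
f must satisfy (1)·f(k+1) − (1)·f(k) = k**3 + 15*k**2/4 + 7*k/4 + 3/4.
From deg A=0, deg B=0, deg C=3: d=4.
A polynomial solution: f(k) = k*(k**3 + 3*k**2 - 3*k + 2)/4.
Get s_k = R·t_k = k*(-k**3 - 3*k**2 + 3*k - 2) with R(k) = B(k−1)f(k)/C(k) = k*(k**3 + 3*k**2 - 3*k + 2)/(4*k**3 + 15*k**2 + 7*k + 3).
Δs = -4*k**3 - 15*k**2 - 7*k - 3, as required.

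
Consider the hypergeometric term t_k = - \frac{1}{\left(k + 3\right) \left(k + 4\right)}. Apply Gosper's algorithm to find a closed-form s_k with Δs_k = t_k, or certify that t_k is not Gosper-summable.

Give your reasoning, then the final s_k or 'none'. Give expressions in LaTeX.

Ratio r(k) = (k + 3)/(k + 5).
Factor: A=k + 3; B=k + 5; C=1.
Key eq: (k + 3)·f(k+1) = (k + 4)·f(k) + (1).
deg f ≤ 1 (via 1,1,0).
Match coefficients ⇒ f(k) = k/3.
R(k) = B(k−1)·f(k)/C(k) = k*(k + 4)/3; s_k = R·t_k = -k/(3*k + 9).
s_(k+1) − s_k = -1/(k**2 + 7*k + 12) = t_k.

s_k = - \frac{k}{3 k + 9}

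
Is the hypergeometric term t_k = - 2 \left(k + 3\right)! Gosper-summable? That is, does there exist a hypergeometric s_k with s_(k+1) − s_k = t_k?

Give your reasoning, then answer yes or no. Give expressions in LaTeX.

No. Not Gosper-summable.

t_(k+1)/t_k = k + 4.
Normal form (A,B,C) = (k + 4, 1, 1).
Solve (k + 4)·f(k+1) − (1)·f(k) = 1.
Bound: deg f ≤ -1.
d = -1 < 0 ⇒ no nonzero polynomial f; not summable.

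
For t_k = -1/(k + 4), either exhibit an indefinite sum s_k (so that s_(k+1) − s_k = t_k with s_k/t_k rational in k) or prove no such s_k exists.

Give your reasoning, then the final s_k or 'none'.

none — t_k is not Gosper-summable

Ratio r(k) = (k + 4)/(k + 5).
A = k + 4, B = k + 5, C = 1.
Solve (k + 4)·f(k+1) − (k + 4)·f(k) = 1.
From deg A=1, deg B=1, deg C=0: d=0.
Put f(k) = c0: A·f(k+1) − B(k−1)·f(k) − C = -1; need -1 = 0 — inconsistent ⇒ no f, not summable.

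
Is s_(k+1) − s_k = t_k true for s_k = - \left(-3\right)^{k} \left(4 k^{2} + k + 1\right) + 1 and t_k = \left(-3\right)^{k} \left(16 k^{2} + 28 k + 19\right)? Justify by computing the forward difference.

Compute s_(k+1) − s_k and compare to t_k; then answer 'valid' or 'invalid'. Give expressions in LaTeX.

s_(k+1) = 3*(-3)**k*(k + 4*(k + 1)**2 + 2) + 1
s_(k+1) − s_k = (-3)**k*(16*k**2 + 28*k + 19)
(s_(k+1) − s_k) − t_k = 0

Valid: the claim telescopes to t_k.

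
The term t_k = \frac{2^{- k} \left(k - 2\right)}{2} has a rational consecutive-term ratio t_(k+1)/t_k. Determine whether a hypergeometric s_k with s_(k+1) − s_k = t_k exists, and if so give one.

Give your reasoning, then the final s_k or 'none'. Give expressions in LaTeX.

s_k = 2^{- k} \left(1 - k\right)

Step 1: r(k) = (k - 1)/(2*(k - 2)).
So A=1/2 and B=1, with C=k - 2.
Key eq: (1/2)·f(k+1) = (1)·f(k) + (k - 2).
d = 1 from the (0,0,1) case.
Solving with deg f ≤ 1: f(k) = -2*(k - 1).
So s_k = (B(k−1)f/C)·t_k = (-2*(k - 1)/(k - 2))·t_k = (1 - k)/2**k.
Verify: (k - 2)/(2*2**k) matches t_k.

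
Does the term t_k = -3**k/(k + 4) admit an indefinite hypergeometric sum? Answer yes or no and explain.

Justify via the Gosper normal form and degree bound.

No. Not Gosper-summable.

Step 1: r(k) = 3*(k + 4)/(k + 5).
So A=3*k + 12 and B=k + 5, with C=1.
Key eq: (3*k + 12)·f(k+1) = (k + 4)·f(k) + (1).
d = -1 from the (1,1,0) case.
Negative degree bound (-1): no f exists, t_k not Gosper-summable.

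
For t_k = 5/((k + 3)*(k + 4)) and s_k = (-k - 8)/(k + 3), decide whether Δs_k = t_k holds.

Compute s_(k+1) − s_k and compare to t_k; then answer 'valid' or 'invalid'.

s_(k+1) = (-k - 9)/(k + 4)
s_(k+1) − s_k = 5/(k**2 + 7*k + 12)
(s_(k+1) − s_k) − t_k = 0

Valid — Δs_k = t_k.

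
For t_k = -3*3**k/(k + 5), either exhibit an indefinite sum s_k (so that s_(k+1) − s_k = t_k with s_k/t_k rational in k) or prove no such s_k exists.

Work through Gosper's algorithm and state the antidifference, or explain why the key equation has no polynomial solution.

none (Gosper's algorithm certifies no s_k)

r(k) = 3*(k + 5)/(k + 6) after simplifying.
Factor: A=3*k + 15; B=k + 6; C=1.
Key eq: (3*k + 15)·f(k+1) = (k + 5)·f(k) + (1).
Bound: deg f ≤ -1.
d = -1 < 0 ⇒ no nonzero polynomial f; not summable.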